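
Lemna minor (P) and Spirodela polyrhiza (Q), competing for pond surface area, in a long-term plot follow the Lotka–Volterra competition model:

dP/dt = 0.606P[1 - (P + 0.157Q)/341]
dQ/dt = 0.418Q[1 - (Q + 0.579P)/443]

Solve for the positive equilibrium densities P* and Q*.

P* ≈ 299, Q* ≈ 270

Setting both brackets to zero gives the nullclines P + 0.157Q = 341 and 0.579P + Q = 443.
Substituting Q = 443 - 0.579P into the first: P(1 - 0.157·0.579) = 341 - 0.157·443.
So P* = 271/0.909 = 299, and then Q* = 443 - 0.579·299 = 270.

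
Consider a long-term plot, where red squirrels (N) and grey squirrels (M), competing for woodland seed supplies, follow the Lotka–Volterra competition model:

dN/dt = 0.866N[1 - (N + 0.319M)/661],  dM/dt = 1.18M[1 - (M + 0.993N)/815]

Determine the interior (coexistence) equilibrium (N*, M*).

N* ≈ 587, M* ≈ 232

Setting both brackets to zero gives the nullclines N + 0.319M = 661 and 0.993N + M = 815.
Substituting M = 815 - 0.993N into the first: N(1 - 0.319·0.993) = 661 - 0.319·815.
So N* = 401/0.683 = 587, and then M* = 815 - 0.993·587 = 232.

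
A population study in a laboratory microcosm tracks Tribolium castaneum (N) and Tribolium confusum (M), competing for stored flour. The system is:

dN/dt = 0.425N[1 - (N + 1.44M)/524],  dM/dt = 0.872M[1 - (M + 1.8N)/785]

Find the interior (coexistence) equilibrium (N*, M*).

Setting both brackets to zero gives the nullclines N + 1.44M = 524 and 1.8N + M = 785.
Substituting M = 785 - 1.8N into the first: N(1 - 1.44·1.8) = 524 - 1.44·785.
So N* = -606/-1.59 = 381, and then M* = 785 - 1.8·381 = 99.4.

N* ≈ 381, M* ≈ 99.4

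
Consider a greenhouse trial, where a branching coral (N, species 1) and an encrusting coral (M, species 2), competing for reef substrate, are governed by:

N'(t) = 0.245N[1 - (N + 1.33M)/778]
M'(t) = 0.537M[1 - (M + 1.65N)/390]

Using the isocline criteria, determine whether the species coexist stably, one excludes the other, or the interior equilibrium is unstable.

Compare the nullcline intercepts: K1/α12 = 778/1.33 = 585 > K2 = 390; K2/α21 = 390/1.65 = 236 < K1 = 778.
Since the inequalities point opposite ways, species 1 can invade but species 2 cannot.

species 1 excludes species 2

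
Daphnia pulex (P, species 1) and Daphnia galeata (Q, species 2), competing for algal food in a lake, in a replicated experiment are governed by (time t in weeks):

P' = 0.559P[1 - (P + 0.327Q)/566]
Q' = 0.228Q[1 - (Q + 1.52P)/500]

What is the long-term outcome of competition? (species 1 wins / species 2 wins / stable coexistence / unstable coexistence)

species 1 excludes species 2

Compare the nullcline intercepts: K1/α12 = 566/0.327 = 1730 > K2 = 500; K2/α21 = 500/1.52 = 329 < K1 = 566.
Since the inequalities point opposite ways, species 1 can invade but species 2 cannot.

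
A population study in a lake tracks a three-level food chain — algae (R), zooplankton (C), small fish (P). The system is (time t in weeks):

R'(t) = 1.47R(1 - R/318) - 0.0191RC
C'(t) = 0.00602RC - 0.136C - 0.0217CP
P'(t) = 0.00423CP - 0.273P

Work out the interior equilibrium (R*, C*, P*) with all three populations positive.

From dP/dt = 0: 0.00423C* = 0.273, so C* = 64.5.
From dR/dt = 0: 1.47(1 - R*/318) = 0.0191·64.5, giving R* = 318·(1 - 0.839) = 51.3.
From dC/dt = 0: 0.00602·51.3 - 0.136 = 0.0217P*, so P* = 0.173/0.0217 = 7.97.

R* ≈ 51.3, C* ≈ 64.5, P* ≈ 7.97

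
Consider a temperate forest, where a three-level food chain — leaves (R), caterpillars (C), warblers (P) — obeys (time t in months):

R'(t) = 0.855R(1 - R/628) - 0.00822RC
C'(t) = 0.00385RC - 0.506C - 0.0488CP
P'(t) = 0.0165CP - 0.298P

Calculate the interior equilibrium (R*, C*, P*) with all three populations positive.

From dP/dt = 0: 0.0165C* = 0.298, so C* = 18.1.
From dR/dt = 0: 0.855(1 - R*/628) = 0.00822·18.1, giving R* = 628·(1 - 0.174) = 519.
From dC/dt = 0: 0.00385·519 - 0.506 = 0.0488P*, so P* = 1.49/0.0488 = 30.6.

R* ≈ 519, C* ≈ 18.1, P* ≈ 30.6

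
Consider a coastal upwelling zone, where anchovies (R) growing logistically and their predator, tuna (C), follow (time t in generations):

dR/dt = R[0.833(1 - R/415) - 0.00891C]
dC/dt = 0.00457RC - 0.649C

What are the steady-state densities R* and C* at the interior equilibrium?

From dC/dt = 0 with C > 0: 0.00457R* = 0.649, so R* = 142.
Substitute into dR/dt = 0: 0.833(1 - 142/415) = 0.00891C*.
The bracket is 0.658, giving C* = 0.548/0.00891 = 61.5.

R* ≈ 142, C* ≈ 61.5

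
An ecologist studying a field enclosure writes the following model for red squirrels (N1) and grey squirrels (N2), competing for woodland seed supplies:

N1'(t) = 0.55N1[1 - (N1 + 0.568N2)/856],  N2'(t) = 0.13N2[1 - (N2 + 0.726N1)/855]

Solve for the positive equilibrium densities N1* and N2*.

Setting both brackets to zero gives the nullclines N1 + 0.568N2 = 856 and 0.726N1 + N2 = 855.
Substituting N2 = 855 - 0.726N1 into the first: N1(1 - 0.568·0.726) = 856 - 0.568·855.
So N1* = 370/0.588 = 630, and then N2* = 855 - 0.726·630 = 397.

N1* ≈ 630, N2* ≈ 397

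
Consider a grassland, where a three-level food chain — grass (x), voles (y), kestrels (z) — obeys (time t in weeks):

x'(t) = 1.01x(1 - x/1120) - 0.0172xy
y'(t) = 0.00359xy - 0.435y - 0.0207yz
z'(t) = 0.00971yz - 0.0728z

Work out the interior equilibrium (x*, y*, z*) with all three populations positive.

From dz/dt = 0: 0.00971y* = 0.0728, so y* = 7.5.
From dx/dt = 0: 1.01(1 - x*/1120) = 0.0172·7.5, giving x* = 1120·(1 - 0.128) = 977.
From dy/dt = 0: 0.00359·977 - 0.435 = 0.0207z*, so z* = 3.07/0.0207 = 148.

x* ≈ 977, y* ≈ 7.5, z* ≈ 148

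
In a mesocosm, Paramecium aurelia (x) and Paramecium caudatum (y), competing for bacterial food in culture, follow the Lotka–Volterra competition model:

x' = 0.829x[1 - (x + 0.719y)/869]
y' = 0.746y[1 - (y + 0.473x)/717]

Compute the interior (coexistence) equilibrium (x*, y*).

x* ≈ 536, y* ≈ 464

Setting both brackets to zero gives the nullclines x + 0.719y = 869 and 0.473x + y = 717.
Substituting y = 717 - 0.473x into the first: x(1 - 0.719·0.473) = 869 - 0.719·717.
So x* = 353/0.66 = 536, and then y* = 717 - 0.473·536 = 464.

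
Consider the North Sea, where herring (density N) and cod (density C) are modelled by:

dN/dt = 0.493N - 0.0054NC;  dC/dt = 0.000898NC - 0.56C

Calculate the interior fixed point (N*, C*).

Set dC/dt = 0 with C > 0: 0.000898N - 0.56 = 0, so N* = 0.56/0.000898 = 624.
Set dN/dt = 0 with N > 0: 0.493 - 0.0054C = 0, so C* = 0.493/0.0054 = 91.3.

N* ≈ 624, C* ≈ 91.3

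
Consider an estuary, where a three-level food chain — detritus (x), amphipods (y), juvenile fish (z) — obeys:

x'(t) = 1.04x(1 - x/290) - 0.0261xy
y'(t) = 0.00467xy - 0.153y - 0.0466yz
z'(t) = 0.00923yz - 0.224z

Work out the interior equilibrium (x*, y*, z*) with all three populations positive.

x* ≈ 113, y* ≈ 24.3, z* ≈ 8.08

From dz/dt = 0: 0.00923y* = 0.224, so y* = 24.3.
From dx/dt = 0: 1.04(1 - x*/290) = 0.0261·24.3, giving x* = 290·(1 - 0.609) = 113.
From dy/dt = 0: 0.00467·113 - 0.153 = 0.0466z*, so z* = 0.376/0.0466 = 8.08.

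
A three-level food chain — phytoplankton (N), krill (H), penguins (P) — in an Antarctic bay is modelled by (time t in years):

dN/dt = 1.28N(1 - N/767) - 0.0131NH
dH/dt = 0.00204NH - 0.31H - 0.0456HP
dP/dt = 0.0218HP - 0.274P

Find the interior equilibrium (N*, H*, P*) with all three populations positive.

N* ≈ 668, H* ≈ 12.6, P* ≈ 23.1

From dP/dt = 0: 0.0218H* = 0.274, so H* = 12.6.
From dN/dt = 0: 1.28(1 - N*/767) = 0.0131·12.6, giving N* = 767·(1 - 0.129) = 668.
From dH/dt = 0: 0.00204·668 - 0.31 = 0.0456P*, so P* = 1.05/0.0456 = 23.1.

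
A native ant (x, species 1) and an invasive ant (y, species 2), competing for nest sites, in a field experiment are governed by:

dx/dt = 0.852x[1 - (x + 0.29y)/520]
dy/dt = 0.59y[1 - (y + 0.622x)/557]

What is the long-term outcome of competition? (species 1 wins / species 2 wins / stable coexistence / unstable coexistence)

Compare the nullcline intercepts: K1/α12 = 520/0.29 = 1790 > K2 = 557; K2/α21 = 557/0.622 = 895 > K1 = 520.
Since both inequalities hold, each species can invade when rare, so the interior equilibrium is stable.

stable coexistence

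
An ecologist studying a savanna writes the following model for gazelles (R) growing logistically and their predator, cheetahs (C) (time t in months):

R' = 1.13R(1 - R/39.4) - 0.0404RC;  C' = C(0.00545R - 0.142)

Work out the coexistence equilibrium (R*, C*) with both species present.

R* ≈ 26.1, C* ≈ 9.47

From dC/dt = 0 with C > 0: 0.00545R* = 0.142, so R* = 26.1.
Substitute into dR/dt = 0: 1.13(1 - 26.1/39.4) = 0.0404C*.
The bracket is 0.339, giving C* = 0.383/0.0404 = 9.47.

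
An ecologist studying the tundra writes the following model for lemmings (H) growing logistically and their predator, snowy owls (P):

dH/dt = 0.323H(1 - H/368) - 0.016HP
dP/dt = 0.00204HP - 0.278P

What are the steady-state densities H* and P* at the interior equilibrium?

From dP/dt = 0 with P > 0: 0.00204H* = 0.278, so H* = 136.
Substitute into dH/dt = 0: 0.323(1 - 136/368) = 0.016P*.
The bracket is 0.63, giving P* = 0.203/0.016 = 12.7.

H* ≈ 136, P* ≈ 12.7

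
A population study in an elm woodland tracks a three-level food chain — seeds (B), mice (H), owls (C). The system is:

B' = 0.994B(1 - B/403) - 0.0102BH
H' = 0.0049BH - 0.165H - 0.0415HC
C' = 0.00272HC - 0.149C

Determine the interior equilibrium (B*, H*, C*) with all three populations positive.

From dC/dt = 0: 0.00272H* = 0.149, so H* = 54.8.
From dB/dt = 0: 0.994(1 - B*/403) = 0.0102·54.8, giving B* = 403·(1 - 0.562) = 176.
From dH/dt = 0: 0.0049·176 - 0.165 = 0.0415C*, so C* = 0.7/0.0415 = 16.9.

B* ≈ 176, H* ≈ 54.8, C* ≈ 16.9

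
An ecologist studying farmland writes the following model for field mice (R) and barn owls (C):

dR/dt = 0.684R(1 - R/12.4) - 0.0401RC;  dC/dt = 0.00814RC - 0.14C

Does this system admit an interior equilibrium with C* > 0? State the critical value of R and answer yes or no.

The predator equation gives dC/dt > 0 only when R > 0.14/0.00814 = 17.2.
Without the predator, R → K = 12.4. Since 12.4 < 17.2, the predator cannot invade.

Threshold R = 17.2; K < 17.2, so no, the predator goes extinct.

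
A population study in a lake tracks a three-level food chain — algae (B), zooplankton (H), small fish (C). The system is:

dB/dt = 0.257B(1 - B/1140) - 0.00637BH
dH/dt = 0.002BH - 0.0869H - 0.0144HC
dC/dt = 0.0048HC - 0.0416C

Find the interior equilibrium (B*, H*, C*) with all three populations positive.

From dC/dt = 0: 0.0048H* = 0.0416, so H* = 8.67.
From dB/dt = 0: 0.257(1 - B*/1140) = 0.00637·8.67, giving B* = 1140·(1 - 0.215) = 895.
From dH/dt = 0: 0.002·895 - 0.0869 = 0.0144C*, so C* = 1.7/0.0144 = 118.

B* ≈ 895, H* ≈ 8.67, C* ≈ 118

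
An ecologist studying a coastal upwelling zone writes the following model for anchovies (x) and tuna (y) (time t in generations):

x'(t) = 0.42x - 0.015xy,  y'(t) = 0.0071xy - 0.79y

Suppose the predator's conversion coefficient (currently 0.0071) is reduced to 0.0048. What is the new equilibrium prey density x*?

At the interior fixed point, setting dy/dt = 0 with y > 0 fixes x* = (predator death rate)/(xy coefficient) — independent of the other coefficients.
With the change, x* = 0.79/0.0048 = 165; it rises from 111.

x* ≈ 165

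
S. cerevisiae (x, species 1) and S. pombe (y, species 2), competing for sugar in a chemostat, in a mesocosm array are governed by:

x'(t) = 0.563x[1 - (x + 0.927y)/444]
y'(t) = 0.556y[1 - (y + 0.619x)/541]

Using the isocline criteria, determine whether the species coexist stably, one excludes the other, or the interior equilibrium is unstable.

Compare the nullcline intercepts: K1/α12 = 444/0.927 = 479 < K2 = 541; K2/α21 = 541/0.619 = 874 > K1 = 444.
Since the inequalities point opposite ways, species 2 can invade but species 1 cannot.

species 2 excludes species 1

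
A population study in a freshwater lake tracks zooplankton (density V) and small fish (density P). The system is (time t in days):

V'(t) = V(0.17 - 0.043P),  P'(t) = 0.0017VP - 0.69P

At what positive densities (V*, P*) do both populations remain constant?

V* ≈ 406, P* ≈ 3.95

Set dP/dt = 0 with P > 0: 0.0017V - 0.69 = 0, so V* = 0.69/0.0017 = 406.
Set dV/dt = 0 with V > 0: 0.17 - 0.043P = 0, so P* = 0.17/0.043 = 3.95.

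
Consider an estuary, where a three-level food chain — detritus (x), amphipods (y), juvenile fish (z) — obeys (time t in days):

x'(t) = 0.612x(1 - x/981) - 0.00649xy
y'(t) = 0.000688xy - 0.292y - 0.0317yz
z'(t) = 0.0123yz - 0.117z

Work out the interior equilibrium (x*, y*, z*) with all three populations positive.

From dz/dt = 0: 0.0123y* = 0.117, so y* = 9.51.
From dx/dt = 0: 0.612(1 - x*/981) = 0.00649·9.51, giving x* = 981·(1 - 0.101) = 882.
From dy/dt = 0: 0.000688·882 - 0.292 = 0.0317z*, so z* = 0.315/0.0317 = 9.93.

x* ≈ 882, y* ≈ 9.51, z* ≈ 9.93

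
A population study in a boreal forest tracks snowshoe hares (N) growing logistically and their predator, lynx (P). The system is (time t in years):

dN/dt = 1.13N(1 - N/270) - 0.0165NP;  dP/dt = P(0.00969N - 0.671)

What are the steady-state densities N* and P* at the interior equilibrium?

N* ≈ 69.2, P* ≈ 50.9

From dP/dt = 0 with P > 0: 0.00969N* = 0.671, so N* = 69.2.
Substitute into dN/dt = 0: 1.13(1 - 69.2/270) = 0.0165P*.
The bracket is 0.744, giving P* = 0.84/0.0165 = 50.9.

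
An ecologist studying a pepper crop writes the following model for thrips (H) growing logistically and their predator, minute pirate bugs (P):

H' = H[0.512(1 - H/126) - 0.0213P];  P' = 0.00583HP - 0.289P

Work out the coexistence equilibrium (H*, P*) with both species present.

H* ≈ 49.6, P* ≈ 14.6

From dP/dt = 0 with P > 0: 0.00583H* = 0.289, so H* = 49.6.
Substitute into dH/dt = 0: 0.512(1 - 49.6/126) = 0.0213P*.
The bracket is 0.607, giving P* = 0.311/0.0213 = 14.6.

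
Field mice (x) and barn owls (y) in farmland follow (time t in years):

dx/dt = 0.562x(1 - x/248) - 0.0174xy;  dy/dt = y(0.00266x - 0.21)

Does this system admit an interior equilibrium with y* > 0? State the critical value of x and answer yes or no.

Threshold x = 78.9; K > 78.9, so yes, the predator persists.

The predator equation gives dy/dt > 0 only when x > 0.21/0.00266 = 78.9.
Without the predator, x → K = 248. Since 248 > 78.9, the predator can invade and persist.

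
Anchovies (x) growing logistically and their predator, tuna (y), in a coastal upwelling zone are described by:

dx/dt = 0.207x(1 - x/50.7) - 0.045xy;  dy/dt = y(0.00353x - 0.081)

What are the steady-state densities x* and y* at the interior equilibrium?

x* ≈ 22.9, y* ≈ 2.52

From dy/dt = 0 with y > 0: 0.00353x* = 0.081, so x* = 22.9.
Substitute into dx/dt = 0: 0.207(1 - 22.9/50.7) = 0.045y*.
The bracket is 0.547, giving y* = 0.113/0.045 = 2.52.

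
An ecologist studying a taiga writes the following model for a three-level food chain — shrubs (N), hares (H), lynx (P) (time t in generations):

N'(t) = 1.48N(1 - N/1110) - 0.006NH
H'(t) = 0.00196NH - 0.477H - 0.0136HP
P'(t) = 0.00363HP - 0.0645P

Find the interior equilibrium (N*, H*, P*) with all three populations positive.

From dP/dt = 0: 0.00363H* = 0.0645, so H* = 17.8.
From dN/dt = 0: 1.48(1 - N*/1110) = 0.006·17.8, giving N* = 1110·(1 - 0.072) = 1030.
From dH/dt = 0: 0.00196·1030 - 0.477 = 0.0136P*, so P* = 1.54/0.0136 = 113.

N* ≈ 1030, H* ≈ 17.8, P* ≈ 113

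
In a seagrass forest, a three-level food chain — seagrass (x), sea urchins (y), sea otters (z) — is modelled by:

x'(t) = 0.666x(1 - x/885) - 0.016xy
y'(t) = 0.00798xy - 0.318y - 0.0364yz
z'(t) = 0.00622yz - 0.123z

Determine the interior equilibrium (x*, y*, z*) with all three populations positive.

From dz/dt = 0: 0.00622y* = 0.123, so y* = 19.8.
From dx/dt = 0: 0.666(1 - x*/885) = 0.016·19.8, giving x* = 885·(1 - 0.475) = 465.
From dy/dt = 0: 0.00798·465 - 0.318 = 0.0364z*, so z* = 3.39/0.0364 = 93.1.

x* ≈ 465, y* ≈ 19.8, z* ≈ 93.1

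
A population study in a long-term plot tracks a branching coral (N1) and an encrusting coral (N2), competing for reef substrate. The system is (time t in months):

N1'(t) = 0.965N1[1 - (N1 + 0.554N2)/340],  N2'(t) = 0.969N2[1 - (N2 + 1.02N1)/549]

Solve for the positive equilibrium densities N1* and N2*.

Setting both brackets to zero gives the nullclines N1 + 0.554N2 = 340 and 1.02N1 + N2 = 549.
Substituting N2 = 549 - 1.02N1 into the first: N1(1 - 0.554·1.02) = 340 - 0.554·549.
So N1* = 35.9/0.435 = 82.4, and then N2* = 549 - 1.02·82.4 = 465.

N1* ≈ 82.4, N2* ≈ 465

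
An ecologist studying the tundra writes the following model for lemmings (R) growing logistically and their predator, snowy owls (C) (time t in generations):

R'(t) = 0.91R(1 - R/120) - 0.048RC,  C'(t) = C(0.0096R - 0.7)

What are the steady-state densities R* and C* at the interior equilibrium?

R* ≈ 72.9, C* ≈ 7.44

From dC/dt = 0 with C > 0: 0.0096R* = 0.7, so R* = 72.9.
Substitute into dR/dt = 0: 0.91(1 - 72.9/120) = 0.048C*.
The bracket is 0.392, giving C* = 0.357/0.048 = 7.44.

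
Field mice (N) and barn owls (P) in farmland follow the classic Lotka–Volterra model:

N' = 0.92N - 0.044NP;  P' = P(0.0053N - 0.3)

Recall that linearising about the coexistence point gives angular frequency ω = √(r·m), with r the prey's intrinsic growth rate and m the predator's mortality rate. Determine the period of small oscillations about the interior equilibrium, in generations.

Here r = 0.92 and m = 0.3, so r·m = 0.276.
ω = √0.276 = 0.525 per generation, hence T = 2π/ω ≈ 12 generations.

T ≈ 12 generations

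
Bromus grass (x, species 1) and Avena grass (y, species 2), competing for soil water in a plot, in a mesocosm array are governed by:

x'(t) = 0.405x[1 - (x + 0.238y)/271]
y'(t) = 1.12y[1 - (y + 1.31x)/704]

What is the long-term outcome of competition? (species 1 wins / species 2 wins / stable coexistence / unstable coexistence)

Compare the nullcline intercepts: K1/α12 = 271/0.238 = 1140 > K2 = 704; K2/α21 = 704/1.31 = 537 > K1 = 271.
Since both inequalities hold, each species can invade when rare, so the interior equilibrium is stable.

stable coexistence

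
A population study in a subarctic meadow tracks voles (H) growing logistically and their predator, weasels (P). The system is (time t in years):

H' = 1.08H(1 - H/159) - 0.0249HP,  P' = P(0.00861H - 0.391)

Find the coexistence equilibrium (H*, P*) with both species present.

H* ≈ 45.4, P* ≈ 31

From dP/dt = 0 with P > 0: 0.00861H* = 0.391, so H* = 45.4.
Substitute into dH/dt = 0: 1.08(1 - 45.4/159) = 0.0249P*.
The bracket is 0.714, giving P* = 0.772/0.0249 = 31.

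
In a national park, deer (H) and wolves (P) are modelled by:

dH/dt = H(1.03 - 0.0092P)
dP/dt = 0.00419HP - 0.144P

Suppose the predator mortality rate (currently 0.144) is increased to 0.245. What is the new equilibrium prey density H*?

H* ≈ 58.5

At the interior fixed point, setting dP/dt = 0 with P > 0 fixes H* = (predator death rate)/(HP coefficient) — independent of the other coefficients.
With the change, H* = 0.245/0.00419 = 58.5; it rises from 34.4.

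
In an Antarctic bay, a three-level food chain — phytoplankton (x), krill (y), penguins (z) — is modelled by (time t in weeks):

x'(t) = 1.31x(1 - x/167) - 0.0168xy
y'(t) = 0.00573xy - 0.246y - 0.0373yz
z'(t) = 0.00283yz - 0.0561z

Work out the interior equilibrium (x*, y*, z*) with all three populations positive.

From dz/dt = 0: 0.00283y* = 0.0561, so y* = 19.8.
From dx/dt = 0: 1.31(1 - x*/167) = 0.0168·19.8, giving x* = 167·(1 - 0.254) = 125.
From dy/dt = 0: 0.00573·125 - 0.246 = 0.0373z*, so z* = 0.468/0.0373 = 12.5.

x* ≈ 125, y* ≈ 19.8, z* ≈ 12.5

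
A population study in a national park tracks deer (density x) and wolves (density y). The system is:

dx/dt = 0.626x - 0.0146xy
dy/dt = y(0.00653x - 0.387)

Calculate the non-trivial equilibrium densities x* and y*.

x* ≈ 59.3, y* ≈ 42.9

Set dy/dt = 0 with y > 0: 0.00653x - 0.387 = 0, so x* = 0.387/0.00653 = 59.3.
Set dx/dt = 0 with x > 0: 0.626 - 0.0146y = 0, so y* = 0.626/0.0146 = 42.9.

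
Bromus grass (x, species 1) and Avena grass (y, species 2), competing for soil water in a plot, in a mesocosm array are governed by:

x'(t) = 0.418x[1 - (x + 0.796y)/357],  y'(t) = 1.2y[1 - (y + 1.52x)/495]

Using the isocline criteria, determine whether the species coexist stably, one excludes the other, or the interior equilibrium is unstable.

unstable coexistence (outcome depends on initial conditions)

Compare the nullcline intercepts: K1/α12 = 357/0.796 = 448 < K2 = 495; K2/α21 = 495/1.52 = 326 < K1 = 357.
Since both are reversed, neither can invade when rare; the interior point is a saddle.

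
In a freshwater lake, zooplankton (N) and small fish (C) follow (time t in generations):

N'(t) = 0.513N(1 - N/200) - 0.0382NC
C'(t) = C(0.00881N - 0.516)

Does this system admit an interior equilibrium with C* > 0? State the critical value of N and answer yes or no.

Threshold N = 58.6; K > 58.6, so yes, the predator persists.

The predator equation gives dC/dt > 0 only when N > 0.516/0.00881 = 58.6.
Without the predator, N → K = 200. Since 200 > 58.6, the predator can invade and persist.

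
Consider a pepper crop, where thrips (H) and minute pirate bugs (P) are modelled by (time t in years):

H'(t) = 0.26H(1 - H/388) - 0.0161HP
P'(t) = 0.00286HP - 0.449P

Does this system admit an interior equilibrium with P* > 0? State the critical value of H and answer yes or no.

Threshold H = 157; K > 157, so yes, the predator persists.

The predator equation gives dP/dt > 0 only when H > 0.449/0.00286 = 157.
Without the predator, H → K = 388. Since 388 > 157, the predator can invade and persist.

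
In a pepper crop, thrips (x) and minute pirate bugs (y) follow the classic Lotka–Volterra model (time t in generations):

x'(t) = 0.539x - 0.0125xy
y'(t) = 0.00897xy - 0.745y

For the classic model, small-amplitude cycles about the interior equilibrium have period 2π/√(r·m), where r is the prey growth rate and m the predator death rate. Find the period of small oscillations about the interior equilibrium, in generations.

Here r = 0.539 and m = 0.745, so r·m = 0.402.
ω = √0.402 = 0.634 per generation, hence T = 2π/ω ≈ 9.92 generations.

T ≈ 9.92 generations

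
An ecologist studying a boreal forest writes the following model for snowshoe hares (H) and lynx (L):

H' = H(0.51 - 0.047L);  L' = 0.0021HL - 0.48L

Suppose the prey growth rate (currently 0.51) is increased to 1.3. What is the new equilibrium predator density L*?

L* ≈ 27.7

At the interior fixed point, setting dH/dt = 0 with H > 0 fixes L* = (prey growth rate)/(HL coefficient) — independent of the other coefficients.
With the change, L* = 1.3/0.047 = 27.7; it rises from 10.9.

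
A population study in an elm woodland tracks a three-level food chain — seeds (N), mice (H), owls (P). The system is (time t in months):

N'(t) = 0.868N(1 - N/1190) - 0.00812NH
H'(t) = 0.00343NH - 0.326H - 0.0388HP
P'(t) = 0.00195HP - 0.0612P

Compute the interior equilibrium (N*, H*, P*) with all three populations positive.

N* ≈ 841, H* ≈ 31.4, P* ≈ 65.9

From dP/dt = 0: 0.00195H* = 0.0612, so H* = 31.4.
From dN/dt = 0: 0.868(1 - N*/1190) = 0.00812·31.4, giving N* = 1190·(1 - 0.294) = 841.
From dH/dt = 0: 0.00343·841 - 0.326 = 0.0388P*, so P* = 2.56/0.0388 = 65.9.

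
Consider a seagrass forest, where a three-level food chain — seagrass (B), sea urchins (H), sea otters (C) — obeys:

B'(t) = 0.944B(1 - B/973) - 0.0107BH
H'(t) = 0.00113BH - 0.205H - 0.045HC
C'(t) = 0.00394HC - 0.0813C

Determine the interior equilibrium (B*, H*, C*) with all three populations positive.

From dC/dt = 0: 0.00394H* = 0.0813, so H* = 20.6.
From dB/dt = 0: 0.944(1 - B*/973) = 0.0107·20.6, giving B* = 973·(1 - 0.234) = 745.
From dH/dt = 0: 0.00113·745 - 0.205 = 0.045C*, so C* = 0.637/0.045 = 14.2.

B* ≈ 745, H* ≈ 20.6, C* ≈ 14.2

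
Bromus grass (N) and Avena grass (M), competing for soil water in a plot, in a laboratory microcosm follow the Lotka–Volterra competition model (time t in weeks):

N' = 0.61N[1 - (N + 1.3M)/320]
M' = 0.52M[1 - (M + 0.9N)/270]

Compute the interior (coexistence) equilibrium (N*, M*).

Setting both brackets to zero gives the nullclines N + 1.3M = 320 and 0.9N + M = 270.
Substituting M = 270 - 0.9N into the first: N(1 - 1.3·0.9) = 320 - 1.3·270.
So N* = -31/-0.17 = 182, and then M* = 270 - 0.9·182 = 106.

N* ≈ 182, M* ≈ 106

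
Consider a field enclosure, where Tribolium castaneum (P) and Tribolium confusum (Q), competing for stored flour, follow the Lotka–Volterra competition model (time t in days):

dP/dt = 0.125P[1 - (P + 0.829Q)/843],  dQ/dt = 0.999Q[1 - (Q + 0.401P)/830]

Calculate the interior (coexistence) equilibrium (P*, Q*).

Setting both brackets to zero gives the nullclines P + 0.829Q = 843 and 0.401P + Q = 830.
Substituting Q = 830 - 0.401P into the first: P(1 - 0.829·0.401) = 843 - 0.829·830.
So P* = 155/0.668 = 232, and then Q* = 830 - 0.401·232 = 737.

P* ≈ 232, Q* ≈ 737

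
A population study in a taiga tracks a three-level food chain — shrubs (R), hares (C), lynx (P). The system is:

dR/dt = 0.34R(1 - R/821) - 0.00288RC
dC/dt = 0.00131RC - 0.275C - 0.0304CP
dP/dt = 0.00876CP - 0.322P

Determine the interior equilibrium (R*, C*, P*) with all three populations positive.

From dP/dt = 0: 0.00876C* = 0.322, so C* = 36.8.
From dR/dt = 0: 0.34(1 - R*/821) = 0.00288·36.8, giving R* = 821·(1 - 0.311) = 565.
From dC/dt = 0: 0.00131·565 - 0.275 = 0.0304P*, so P* = 0.466/0.0304 = 15.3.

R* ≈ 565, C* ≈ 36.8, P* ≈ 15.3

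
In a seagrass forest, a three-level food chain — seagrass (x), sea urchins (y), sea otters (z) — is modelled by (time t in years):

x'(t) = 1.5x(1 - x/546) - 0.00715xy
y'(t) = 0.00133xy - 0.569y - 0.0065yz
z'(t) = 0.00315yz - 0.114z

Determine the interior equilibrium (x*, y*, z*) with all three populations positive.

x* ≈ 452, y* ≈ 36.2, z* ≈ 4.91

From dz/dt = 0: 0.00315y* = 0.114, so y* = 36.2.
From dx/dt = 0: 1.5(1 - x*/546) = 0.00715·36.2, giving x* = 546·(1 - 0.173) = 452.
From dy/dt = 0: 0.00133·452 - 0.569 = 0.0065z*, so z* = 0.0319/0.0065 = 4.91.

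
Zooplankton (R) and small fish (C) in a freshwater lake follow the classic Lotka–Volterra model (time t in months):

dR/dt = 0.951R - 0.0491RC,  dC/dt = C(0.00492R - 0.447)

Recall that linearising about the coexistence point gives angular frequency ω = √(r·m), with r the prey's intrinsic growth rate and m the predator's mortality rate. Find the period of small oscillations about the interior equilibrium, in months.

Here r = 0.951 and m = 0.447, so r·m = 0.425.
ω = √0.425 = 0.652 per month, hence T = 2π/ω ≈ 9.64 months.

T ≈ 9.64 months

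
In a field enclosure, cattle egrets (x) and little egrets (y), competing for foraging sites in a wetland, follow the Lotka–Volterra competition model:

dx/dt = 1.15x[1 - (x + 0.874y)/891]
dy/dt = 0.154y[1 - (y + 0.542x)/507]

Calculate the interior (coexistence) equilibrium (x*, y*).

x* ≈ 851, y* ≈ 45.8

Setting both brackets to zero gives the nullclines x + 0.874y = 891 and 0.542x + y = 507.
Substituting y = 507 - 0.542x into the first: x(1 - 0.874·0.542) = 891 - 0.874·507.
So x* = 448/0.526 = 851, and then y* = 507 - 0.542·851 = 45.8.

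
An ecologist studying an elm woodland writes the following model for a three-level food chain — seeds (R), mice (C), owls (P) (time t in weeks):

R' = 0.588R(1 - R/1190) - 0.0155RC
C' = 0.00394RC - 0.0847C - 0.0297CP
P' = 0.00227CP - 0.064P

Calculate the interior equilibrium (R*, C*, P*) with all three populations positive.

R* ≈ 306, C* ≈ 28.2, P* ≈ 37.7

From dP/dt = 0: 0.00227C* = 0.064, so C* = 28.2.
From dR/dt = 0: 0.588(1 - R*/1190) = 0.0155·28.2, giving R* = 1190·(1 - 0.743) = 306.
From dC/dt = 0: 0.00394·306 - 0.0847 = 0.0297P*, so P* = 1.12/0.0297 = 37.7.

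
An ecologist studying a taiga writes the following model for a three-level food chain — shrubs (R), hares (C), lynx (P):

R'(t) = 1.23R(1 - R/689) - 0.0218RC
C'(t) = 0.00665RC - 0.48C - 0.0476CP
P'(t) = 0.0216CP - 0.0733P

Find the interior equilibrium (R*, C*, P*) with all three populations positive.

R* ≈ 648, C* ≈ 3.39, P* ≈ 80.4

From dP/dt = 0: 0.0216C* = 0.0733, so C* = 3.39.
From dR/dt = 0: 1.23(1 - R*/689) = 0.0218·3.39, giving R* = 689·(1 - 0.0601) = 648.
From dC/dt = 0: 0.00665·648 - 0.48 = 0.0476P*, so P* = 3.83/0.0476 = 80.4.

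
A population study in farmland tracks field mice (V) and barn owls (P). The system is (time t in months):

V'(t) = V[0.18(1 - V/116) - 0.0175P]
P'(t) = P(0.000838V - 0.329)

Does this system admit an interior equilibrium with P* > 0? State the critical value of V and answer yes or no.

Threshold V = 393; K < 393, so no, the predator goes extinct.

The predator equation gives dP/dt > 0 only when V > 0.329/0.000838 = 393.
Without the predator, V → K = 116. Since 116 < 393, the predator cannot invade.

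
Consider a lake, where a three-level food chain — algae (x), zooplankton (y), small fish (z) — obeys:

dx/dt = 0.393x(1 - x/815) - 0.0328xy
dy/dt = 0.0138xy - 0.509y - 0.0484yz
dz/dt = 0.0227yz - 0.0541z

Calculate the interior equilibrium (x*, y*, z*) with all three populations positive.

x* ≈ 653, y* ≈ 2.38, z* ≈ 176

From dz/dt = 0: 0.0227y* = 0.0541, so y* = 2.38.
From dx/dt = 0: 0.393(1 - x*/815) = 0.0328·2.38, giving x* = 815·(1 - 0.199) = 653.
From dy/dt = 0: 0.0138·653 - 0.509 = 0.0484z*, so z* = 8.5/0.0484 = 176.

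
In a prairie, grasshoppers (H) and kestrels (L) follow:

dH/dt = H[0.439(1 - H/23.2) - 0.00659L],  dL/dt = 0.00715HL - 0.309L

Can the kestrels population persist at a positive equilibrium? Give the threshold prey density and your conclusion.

The predator equation gives dL/dt > 0 only when H > 0.309/0.00715 = 43.2.
Without the predator, H → K = 23.2. Since 23.2 < 43.2, the predator cannot invade.

Threshold H = 43.2; K < 43.2, so no, the predator goes extinct.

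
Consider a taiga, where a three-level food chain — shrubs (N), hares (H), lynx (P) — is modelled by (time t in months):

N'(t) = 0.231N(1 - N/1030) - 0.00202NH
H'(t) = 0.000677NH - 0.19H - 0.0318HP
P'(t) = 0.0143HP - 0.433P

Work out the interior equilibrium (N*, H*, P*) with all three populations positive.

N* ≈ 757, H* ≈ 30.3, P* ≈ 10.1

From dP/dt = 0: 0.0143H* = 0.433, so H* = 30.3.
From dN/dt = 0: 0.231(1 - N*/1030) = 0.00202·30.3, giving N* = 1030·(1 - 0.265) = 757.
From dH/dt = 0: 0.000677·757 - 0.19 = 0.0318P*, so P* = 0.323/0.0318 = 10.1.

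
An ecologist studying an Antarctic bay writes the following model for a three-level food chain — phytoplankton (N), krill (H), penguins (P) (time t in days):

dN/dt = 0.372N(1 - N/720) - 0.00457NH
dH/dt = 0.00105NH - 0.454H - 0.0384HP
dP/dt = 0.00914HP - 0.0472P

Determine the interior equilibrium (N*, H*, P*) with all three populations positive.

N* ≈ 674, H* ≈ 5.16, P* ≈ 6.62

From dP/dt = 0: 0.00914H* = 0.0472, so H* = 5.16.
From dN/dt = 0: 0.372(1 - N*/720) = 0.00457·5.16, giving N* = 720·(1 - 0.0634) = 674.
From dH/dt = 0: 0.00105·674 - 0.454 = 0.0384P*, so P* = 0.254/0.0384 = 6.62.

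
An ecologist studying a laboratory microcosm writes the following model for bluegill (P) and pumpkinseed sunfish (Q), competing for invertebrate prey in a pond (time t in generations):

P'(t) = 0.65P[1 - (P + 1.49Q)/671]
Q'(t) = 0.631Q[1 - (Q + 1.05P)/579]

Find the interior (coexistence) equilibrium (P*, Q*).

Setting both brackets to zero gives the nullclines P + 1.49Q = 671 and 1.05P + Q = 579.
Substituting Q = 579 - 1.05P into the first: P(1 - 1.49·1.05) = 671 - 1.49·579.
So P* = -192/-0.565 = 340, and then Q* = 579 - 1.05·340 = 222.

P* ≈ 340, Q* ≈ 222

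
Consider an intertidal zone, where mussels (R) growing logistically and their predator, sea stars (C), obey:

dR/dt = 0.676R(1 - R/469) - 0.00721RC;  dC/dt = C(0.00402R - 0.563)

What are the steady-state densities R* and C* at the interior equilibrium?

From dC/dt = 0 with C > 0: 0.00402R* = 0.563, so R* = 140.
Substitute into dR/dt = 0: 0.676(1 - 140/469) = 0.00721C*.
The bracket is 0.701, giving C* = 0.474/0.00721 = 65.8.

R* ≈ 140, C* ≈ 65.8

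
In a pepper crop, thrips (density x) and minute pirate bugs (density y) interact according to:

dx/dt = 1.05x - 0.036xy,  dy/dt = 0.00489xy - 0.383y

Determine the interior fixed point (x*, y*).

x* ≈ 78.3, y* ≈ 29.2

Set dy/dt = 0 with y > 0: 0.00489x - 0.383 = 0, so x* = 0.383/0.00489 = 78.3.
Set dx/dt = 0 with x > 0: 1.05 - 0.036y = 0, so y* = 1.05/0.036 = 29.2.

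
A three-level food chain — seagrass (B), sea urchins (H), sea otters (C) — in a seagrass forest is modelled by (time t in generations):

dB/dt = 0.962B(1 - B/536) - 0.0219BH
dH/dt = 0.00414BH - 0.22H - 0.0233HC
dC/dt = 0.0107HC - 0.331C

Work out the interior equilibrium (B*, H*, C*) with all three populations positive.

From dC/dt = 0: 0.0107H* = 0.331, so H* = 30.9.
From dB/dt = 0: 0.962(1 - B*/536) = 0.0219·30.9, giving B* = 536·(1 - 0.704) = 159.
From dH/dt = 0: 0.00414·159 - 0.22 = 0.0233C*, so C* = 0.436/0.0233 = 18.7.

B* ≈ 159, H* ≈ 30.9, C* ≈ 18.7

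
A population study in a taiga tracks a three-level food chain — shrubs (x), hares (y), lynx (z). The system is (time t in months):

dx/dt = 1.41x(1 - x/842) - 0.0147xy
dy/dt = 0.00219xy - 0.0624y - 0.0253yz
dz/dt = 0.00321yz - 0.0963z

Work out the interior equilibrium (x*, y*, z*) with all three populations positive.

x* ≈ 579, y* ≈ 30, z* ≈ 47.6

From dz/dt = 0: 0.00321y* = 0.0963, so y* = 30.
From dx/dt = 0: 1.41(1 - x*/842) = 0.0147·30, giving x* = 842·(1 - 0.313) = 579.
From dy/dt = 0: 0.00219·579 - 0.0624 = 0.0253z*, so z* = 1.2/0.0253 = 47.6.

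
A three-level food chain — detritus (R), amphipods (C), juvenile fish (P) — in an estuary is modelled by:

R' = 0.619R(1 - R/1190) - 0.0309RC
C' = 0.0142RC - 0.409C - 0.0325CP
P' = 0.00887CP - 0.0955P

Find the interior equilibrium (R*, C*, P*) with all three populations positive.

R* ≈ 550, C* ≈ 10.8, P* ≈ 228

From dP/dt = 0: 0.00887C* = 0.0955, so C* = 10.8.
From dR/dt = 0: 0.619(1 - R*/1190) = 0.0309·10.8, giving R* = 1190·(1 - 0.537) = 550.
From dC/dt = 0: 0.0142·550 - 0.409 = 0.0325P*, so P* = 7.41/0.0325 = 228.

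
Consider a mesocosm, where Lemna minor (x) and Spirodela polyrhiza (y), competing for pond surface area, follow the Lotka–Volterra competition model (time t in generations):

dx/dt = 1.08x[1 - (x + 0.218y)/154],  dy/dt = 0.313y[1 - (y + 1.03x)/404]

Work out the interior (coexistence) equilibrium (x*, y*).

x* ≈ 85, y* ≈ 316

Setting both brackets to zero gives the nullclines x + 0.218y = 154 and 1.03x + y = 404.
Substituting y = 404 - 1.03x into the first: x(1 - 0.218·1.03) = 154 - 0.218·404.
So x* = 65.9/0.775 = 85, and then y* = 404 - 1.03·85 = 316.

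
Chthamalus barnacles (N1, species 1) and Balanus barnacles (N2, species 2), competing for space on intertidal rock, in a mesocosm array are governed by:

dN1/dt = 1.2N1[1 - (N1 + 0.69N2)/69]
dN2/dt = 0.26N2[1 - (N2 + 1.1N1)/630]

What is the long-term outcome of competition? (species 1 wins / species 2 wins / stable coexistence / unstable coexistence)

species 2 excludes species 1

Compare the nullcline intercepts: K1/α12 = 69/0.69 = 100 < K2 = 630; K2/α21 = 630/1.1 = 573 > K1 = 69.
Since the inequalities point opposite ways, species 2 can invade but species 1 cannot.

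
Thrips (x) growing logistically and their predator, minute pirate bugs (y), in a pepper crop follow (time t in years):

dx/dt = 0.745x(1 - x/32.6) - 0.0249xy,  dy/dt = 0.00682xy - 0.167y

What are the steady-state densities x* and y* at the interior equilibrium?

From dy/dt = 0 with y > 0: 0.00682x* = 0.167, so x* = 24.5.
Substitute into dx/dt = 0: 0.745(1 - 24.5/32.6) = 0.0249y*.
The bracket is 0.249, giving y* = 0.185/0.0249 = 7.45.

x* ≈ 24.5, y* ≈ 7.45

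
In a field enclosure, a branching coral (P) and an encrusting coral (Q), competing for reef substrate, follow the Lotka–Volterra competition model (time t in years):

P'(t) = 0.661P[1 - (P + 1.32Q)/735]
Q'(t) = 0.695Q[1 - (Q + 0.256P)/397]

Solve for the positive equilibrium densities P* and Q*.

P* ≈ 319, Q* ≈ 315

Setting both brackets to zero gives the nullclines P + 1.32Q = 735 and 0.256P + Q = 397.
Substituting Q = 397 - 0.256P into the first: P(1 - 1.32·0.256) = 735 - 1.32·397.
So P* = 211/0.662 = 319, and then Q* = 397 - 0.256·319 = 315.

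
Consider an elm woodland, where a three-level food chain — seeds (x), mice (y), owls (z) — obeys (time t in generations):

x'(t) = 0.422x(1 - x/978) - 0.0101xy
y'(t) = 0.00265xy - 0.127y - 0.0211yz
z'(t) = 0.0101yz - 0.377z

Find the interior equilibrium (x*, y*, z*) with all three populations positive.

x* ≈ 104, y* ≈ 37.3, z* ≈ 7.08

From dz/dt = 0: 0.0101y* = 0.377, so y* = 37.3.
From dx/dt = 0: 0.422(1 - x*/978) = 0.0101·37.3, giving x* = 978·(1 - 0.893) = 104.
From dy/dt = 0: 0.00265·104 - 0.127 = 0.0211z*, so z* = 0.149/0.0211 = 7.08.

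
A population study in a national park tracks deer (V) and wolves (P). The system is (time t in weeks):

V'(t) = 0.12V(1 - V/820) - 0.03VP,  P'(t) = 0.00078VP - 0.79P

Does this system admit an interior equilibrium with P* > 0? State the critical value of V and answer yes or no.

Threshold V = 1010; K < 1010, so no, the predator goes extinct.

The predator equation gives dP/dt > 0 only when V > 0.79/0.00078 = 1010.
Without the predator, V → K = 820. Since 820 < 1010, the predator cannot invade.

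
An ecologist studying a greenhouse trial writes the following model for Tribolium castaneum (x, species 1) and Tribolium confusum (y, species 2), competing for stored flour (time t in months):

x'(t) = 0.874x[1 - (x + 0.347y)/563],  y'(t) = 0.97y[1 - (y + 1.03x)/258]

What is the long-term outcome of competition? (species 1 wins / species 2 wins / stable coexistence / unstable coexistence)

species 1 excludes species 2

Compare the nullcline intercepts: K1/α12 = 563/0.347 = 1620 > K2 = 258; K2/α21 = 258/1.03 = 250 < K1 = 563.
Since the inequalities point opposite ways, species 1 can invade but species 2 cannot.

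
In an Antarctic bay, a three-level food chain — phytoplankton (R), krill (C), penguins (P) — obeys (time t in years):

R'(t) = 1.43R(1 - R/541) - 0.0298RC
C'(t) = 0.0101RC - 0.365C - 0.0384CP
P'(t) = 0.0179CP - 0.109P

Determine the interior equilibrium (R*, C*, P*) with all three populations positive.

From dP/dt = 0: 0.0179C* = 0.109, so C* = 6.09.
From dR/dt = 0: 1.43(1 - R*/541) = 0.0298·6.09, giving R* = 541·(1 - 0.127) = 472.
From dC/dt = 0: 0.0101·472 - 0.365 = 0.0384P*, so P* = 4.41/0.0384 = 115.

R* ≈ 472, C* ≈ 6.09, P* ≈ 115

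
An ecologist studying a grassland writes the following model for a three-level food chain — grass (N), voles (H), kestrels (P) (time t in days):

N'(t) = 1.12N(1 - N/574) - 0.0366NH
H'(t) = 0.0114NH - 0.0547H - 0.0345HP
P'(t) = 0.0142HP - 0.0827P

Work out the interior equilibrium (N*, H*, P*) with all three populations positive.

From dP/dt = 0: 0.0142H* = 0.0827, so H* = 5.82.
From dN/dt = 0: 1.12(1 - N*/574) = 0.0366·5.82, giving N* = 574·(1 - 0.19) = 465.
From dH/dt = 0: 0.0114·465 - 0.0547 = 0.0345P*, so P* = 5.24/0.0345 = 152.

N* ≈ 465, H* ≈ 5.82, P* ≈ 152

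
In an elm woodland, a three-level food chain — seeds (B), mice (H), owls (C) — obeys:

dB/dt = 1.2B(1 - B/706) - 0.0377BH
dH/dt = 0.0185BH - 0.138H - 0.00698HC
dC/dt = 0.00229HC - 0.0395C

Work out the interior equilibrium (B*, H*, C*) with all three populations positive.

From dC/dt = 0: 0.00229H* = 0.0395, so H* = 17.2.
From dB/dt = 0: 1.2(1 - B*/706) = 0.0377·17.2, giving B* = 706·(1 - 0.542) = 323.
From dH/dt = 0: 0.0185·323 - 0.138 = 0.00698C*, so C* = 5.85/0.00698 = 837.

B* ≈ 323, H* ≈ 17.2, C* ≈ 837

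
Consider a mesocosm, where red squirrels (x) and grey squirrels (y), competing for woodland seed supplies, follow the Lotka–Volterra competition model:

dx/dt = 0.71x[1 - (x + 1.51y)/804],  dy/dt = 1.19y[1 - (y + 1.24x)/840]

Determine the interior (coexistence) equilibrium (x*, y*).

Setting both brackets to zero gives the nullclines x + 1.51y = 804 and 1.24x + y = 840.
Substituting y = 840 - 1.24x into the first: x(1 - 1.51·1.24) = 804 - 1.51·840.
So x* = -464/-0.872 = 532, and then y* = 840 - 1.24·532 = 180.

x* ≈ 532, y* ≈ 180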